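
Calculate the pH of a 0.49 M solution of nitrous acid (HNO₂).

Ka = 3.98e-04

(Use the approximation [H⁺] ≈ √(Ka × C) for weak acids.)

[H⁺] = √(Ka × C) = √(3.98e-04 × 0.49) = 1.3965e-02. pH = -log(1.3965e-02)

pH = 1.85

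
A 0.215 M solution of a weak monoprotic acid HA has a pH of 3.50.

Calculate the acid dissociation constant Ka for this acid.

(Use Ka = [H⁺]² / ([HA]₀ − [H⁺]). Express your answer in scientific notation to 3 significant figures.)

[H⁺] = 10^(−pH) = 10^(−3.50) = 3.162e-04 M. For HA ⇌ H⁺ + A⁻, Ka = [H⁺][A⁻]/[HA] = [H⁺]² / ([HA]₀ − [H⁺]) = (3.162e-04)² / (0.215 − 3.162e-04) = 4.66e-07.

K_a = 4.66e-07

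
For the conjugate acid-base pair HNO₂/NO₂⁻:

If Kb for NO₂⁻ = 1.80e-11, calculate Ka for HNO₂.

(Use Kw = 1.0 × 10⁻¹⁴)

For a conjugate pair Ka × Kb = Kw, so Ka = Kw/Kb = 1.0 × 10⁻¹⁴ / 1.80e-11 = 5.56e-04.

K_a = 5.56e-04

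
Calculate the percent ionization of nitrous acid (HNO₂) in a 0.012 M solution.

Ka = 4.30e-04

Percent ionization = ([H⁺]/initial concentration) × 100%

Using Ka equilibrium: x² + Ka×x - Ka×C = 0. Solving: [H⁺] = 2.0667e-03. Percent = (2.0667e-03/0.012) × 100

Percent ionization = 17.2%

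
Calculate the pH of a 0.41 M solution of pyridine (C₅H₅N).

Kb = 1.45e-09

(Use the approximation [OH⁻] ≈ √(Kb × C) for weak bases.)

[OH⁻] = √(Kb × C) = √(1.45e-09 × 0.41) = 2.4382e-05. pOH = 4.61, pH = 14 - pOH

pH = 9.39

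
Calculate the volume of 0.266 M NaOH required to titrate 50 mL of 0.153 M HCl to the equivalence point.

At equivalence: moles acid = moles base. moles HCl = 0.153 × 50/1000 = 0.00765 mol. V_base = moles / 0.266 × 1000 = 28.8 mL.

V_{base} = 28.8 mL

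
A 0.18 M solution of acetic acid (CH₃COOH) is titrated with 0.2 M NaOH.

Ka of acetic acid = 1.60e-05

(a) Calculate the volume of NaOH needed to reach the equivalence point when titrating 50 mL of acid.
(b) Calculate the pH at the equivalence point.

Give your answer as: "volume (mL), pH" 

moles acid = 0.18 × 50/1000 = 0.009 mol; V_base = moles/0.2 × 1000 = 45.0 mL. At equivalence only the conjugate base is present: [A⁻] = 0.009/0.095 = 9.4737e-02 M. Kb = Kw/Ka = 6.25e-10; [OH⁻] = √(Kb × [A⁻]) = 7.6948e-06; pOH = 5.11; pH = 14 - pOH = 8.89.

V = 45.0 mL, pH = 8.89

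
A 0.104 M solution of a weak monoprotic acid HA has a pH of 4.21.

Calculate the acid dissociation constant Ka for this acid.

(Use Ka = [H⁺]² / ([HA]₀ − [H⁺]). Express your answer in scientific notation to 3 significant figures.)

[H⁺] = 10^(−pH) = 10^(−4.21) = 6.166e-05 M. For HA ⇌ H⁺ + A⁻, Ka = [H⁺][A⁻]/[HA] = [H⁺]² / ([HA]₀ − [H⁺]) = (6.166e-05)² / (0.104 − 6.166e-05) = 3.66e-08.

K_a = 3.66e-08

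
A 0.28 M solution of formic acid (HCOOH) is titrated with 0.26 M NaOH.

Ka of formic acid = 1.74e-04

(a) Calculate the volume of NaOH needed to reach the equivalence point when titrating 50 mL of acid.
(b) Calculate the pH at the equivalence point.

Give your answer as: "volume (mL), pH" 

moles acid = 0.28 × 50/1000 = 0.014 mol; V_base = moles/0.26 × 1000 = 53.8 mL. At equivalence only the conjugate base is present: [A⁻] = 0.014/0.104 = 1.3481e-01 M. Kb = Kw/Ka = 5.75e-11; [OH⁻] = √(Kb × [A⁻]) = 2.7835e-06; pOH = 5.56; pH = 14 - pOH = 8.44.

V = 53.8 mL, pH = 8.44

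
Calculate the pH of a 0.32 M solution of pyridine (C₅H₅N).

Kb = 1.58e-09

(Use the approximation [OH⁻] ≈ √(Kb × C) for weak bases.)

[OH⁻] = √(Kb × C) = √(1.58e-09 × 0.32) = 2.2486e-05. pOH = 4.65, pH = 14 - pOH

pH = 9.35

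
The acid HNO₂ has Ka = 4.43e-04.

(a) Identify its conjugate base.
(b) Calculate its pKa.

(a) The conjugate base is formed by removing one H⁺ from HNO₂, giving NO₂⁻. (b) pKa = -log(Ka) = -log(4.43e-04) = 3.35.

Conjugate base: NO₂⁻; pK_a = 3.35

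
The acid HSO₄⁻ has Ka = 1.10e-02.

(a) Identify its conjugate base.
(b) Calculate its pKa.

(a) The conjugate base is formed by removing one H⁺ from HSO₄⁻, giving SO₄²⁻. (b) pKa = -log(Ka) = -log(1.10e-02) = 1.96.

Conjugate base: SO₄²⁻; pK_a = 1.96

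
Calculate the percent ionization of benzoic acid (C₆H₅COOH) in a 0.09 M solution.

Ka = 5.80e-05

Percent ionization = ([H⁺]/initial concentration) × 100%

Using Ka equilibrium: x² + Ka×x - Ka×C = 0. Solving: [H⁺] = 2.2559e-03. Percent = (2.2559e-03/0.09) × 100

Percent ionization = 2.51%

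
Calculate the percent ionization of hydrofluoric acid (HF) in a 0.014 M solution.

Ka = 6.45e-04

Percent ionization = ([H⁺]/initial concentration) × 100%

Using Ka equilibrium: x² + Ka×x - Ka×C = 0. Solving: [H⁺] = 2.6998e-03. Percent = (2.6998e-03/0.014) × 100

Percent ionization = 19.3%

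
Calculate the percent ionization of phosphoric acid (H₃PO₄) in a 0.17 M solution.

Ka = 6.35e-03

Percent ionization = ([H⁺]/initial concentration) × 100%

Using Ka equilibrium: x² + Ka×x - Ka×C = 0. Solving: [H⁺] = 2.9834e-02. Percent = (2.9834e-02/0.17) × 100

Percent ionization = 17.5%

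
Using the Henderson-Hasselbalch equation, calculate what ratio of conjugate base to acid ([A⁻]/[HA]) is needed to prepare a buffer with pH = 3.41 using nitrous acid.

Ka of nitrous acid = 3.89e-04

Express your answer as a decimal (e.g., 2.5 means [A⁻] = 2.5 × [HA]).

pKa = -log(3.89e-04) = 3.4101. pH = pKa + log([A⁻]/[HA]), so log([A⁻]/[HA]) = pH − pKa = 3.41 − 3.4101 = -0.0001. [A⁻]/[HA] = 10^(-0.0001) = 1.00

[A⁻]/[HA] = 1.00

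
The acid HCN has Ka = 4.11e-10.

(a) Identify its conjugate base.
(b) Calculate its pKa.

(a) The conjugate base is formed by removing one H⁺ from HCN, giving CN⁻. (b) pKa = -log(Ka) = -log(4.11e-10) = 9.39.

Conjugate base: CN⁻; pK_a = 9.39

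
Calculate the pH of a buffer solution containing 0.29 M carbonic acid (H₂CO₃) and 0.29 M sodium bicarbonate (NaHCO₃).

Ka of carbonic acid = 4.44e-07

pKa = -log(4.44e-07) = 6.35. pH = pKa + log([A⁻]/[HA]) = 6.35 + log(0.29/0.29)

pH = 6.35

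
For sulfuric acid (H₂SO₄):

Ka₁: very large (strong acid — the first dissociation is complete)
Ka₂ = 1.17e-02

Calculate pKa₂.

pKa₂ = -log(Ka₂) = -log(1.17e-02) = 1.93.

pK_{a2} = 1.93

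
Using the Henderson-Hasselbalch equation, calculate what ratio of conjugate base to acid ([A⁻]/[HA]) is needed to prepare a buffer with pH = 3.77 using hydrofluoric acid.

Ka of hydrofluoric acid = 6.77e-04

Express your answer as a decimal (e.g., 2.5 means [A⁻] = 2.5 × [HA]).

pKa = -log(6.77e-04) = 3.1694. pH = pKa + log([A⁻]/[HA]), so log([A⁻]/[HA]) = pH − pKa = 3.77 − 3.1694 = 0.6006. [A⁻]/[HA] = 10^(0.6006) = 3.99

[A⁻]/[HA] = 3.99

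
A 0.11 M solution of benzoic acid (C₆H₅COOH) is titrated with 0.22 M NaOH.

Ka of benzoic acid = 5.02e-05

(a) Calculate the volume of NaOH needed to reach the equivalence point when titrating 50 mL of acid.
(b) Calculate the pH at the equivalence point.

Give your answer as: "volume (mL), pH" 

moles acid = 0.11 × 50/1000 = 0.0055 mol; V_base = moles/0.22 × 1000 = 25.0 mL. At equivalence only the conjugate base is present: [A⁻] = 0.0055/0.075 = 7.3333e-02 M. Kb = Kw/Ka = 1.99e-10; [OH⁻] = √(Kb × [A⁻]) = 3.8221e-06; pOH = 5.42; pH = 14 - pOH = 8.58.

V = 25.0 mL, pH = 8.58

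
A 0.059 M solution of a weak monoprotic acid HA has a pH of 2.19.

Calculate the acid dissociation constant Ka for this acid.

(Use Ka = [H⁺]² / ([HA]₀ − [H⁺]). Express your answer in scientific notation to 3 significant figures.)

[H⁺] = 10^(−pH) = 10^(−2.19) = 6.457e-03 M. For HA ⇌ H⁺ + A⁻, Ka = [H⁺][A⁻]/[HA] = [H⁺]² / ([HA]₀ − [H⁺]) = (6.457e-03)² / (0.059 − 6.457e-03) = 7.93e-04.

K_a = 7.93e-04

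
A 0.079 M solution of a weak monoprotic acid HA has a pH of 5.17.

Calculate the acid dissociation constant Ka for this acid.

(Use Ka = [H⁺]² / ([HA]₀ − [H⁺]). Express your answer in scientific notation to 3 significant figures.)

[H⁺] = 10^(−pH) = 10^(−5.17) = 6.761e-06 M. For HA ⇌ H⁺ + A⁻, Ka = [H⁺][A⁻]/[HA] = [H⁺]² / ([HA]₀ − [H⁺]) = (6.761e-06)² / (0.079 − 6.761e-06) = 5.79e-10.

K_a = 5.79e-10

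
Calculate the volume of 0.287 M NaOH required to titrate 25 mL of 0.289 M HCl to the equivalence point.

At equivalence: moles acid = moles base. moles HCl = 0.289 × 25/1000 = 0.007225 mol. V_base = moles / 0.287 × 1000 = 25.2 mL.

V_{base} = 25.2 mL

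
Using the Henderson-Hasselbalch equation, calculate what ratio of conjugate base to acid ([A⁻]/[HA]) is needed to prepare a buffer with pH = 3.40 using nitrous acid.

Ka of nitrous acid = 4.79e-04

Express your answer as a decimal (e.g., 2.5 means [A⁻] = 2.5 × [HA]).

pKa = -log(4.79e-04) = 3.3197. pH = pKa + log([A⁻]/[HA]), so log([A⁻]/[HA]) = pH − pKa = 3.40 − 3.3197 = 0.0803. [A⁻]/[HA] = 10^(0.0803) = 1.20

[A⁻]/[HA] = 1.20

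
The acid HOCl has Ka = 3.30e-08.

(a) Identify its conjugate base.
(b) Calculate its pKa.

(a) The conjugate base is formed by removing one H⁺ from HOCl, giving OCl⁻. (b) pKa = -log(Ka) = -log(3.30e-08) = 7.48.

Conjugate base: OCl⁻; pK_a = 7.48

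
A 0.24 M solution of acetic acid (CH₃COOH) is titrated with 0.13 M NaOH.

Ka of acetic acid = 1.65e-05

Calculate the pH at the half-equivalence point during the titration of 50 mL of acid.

At half-equivalence [HA] = [A⁻], so Henderson-Hasselbalch gives pH = pKa = -log(1.65e-05) = 4.78.

pH = pKa = 4.78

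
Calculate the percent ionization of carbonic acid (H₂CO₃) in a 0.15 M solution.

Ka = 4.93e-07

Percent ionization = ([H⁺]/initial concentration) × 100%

Using Ka equilibrium: x² + Ka×x - Ka×C = 0. Solving: [H⁺] = 2.7169e-04. Percent = (2.7169e-04/0.15) × 100

Percent ionization = 0.181%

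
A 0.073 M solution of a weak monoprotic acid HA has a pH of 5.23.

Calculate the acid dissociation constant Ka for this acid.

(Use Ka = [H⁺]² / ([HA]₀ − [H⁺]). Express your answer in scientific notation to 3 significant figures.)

[H⁺] = 10^(−pH) = 10^(−5.23) = 5.888e-06 M. For HA ⇌ H⁺ + A⁻, Ka = [H⁺][A⁻]/[HA] = [H⁺]² / ([HA]₀ − [H⁺]) = (5.888e-06)² / (0.073 − 5.888e-06) = 4.75e-10.

K_a = 4.75e-10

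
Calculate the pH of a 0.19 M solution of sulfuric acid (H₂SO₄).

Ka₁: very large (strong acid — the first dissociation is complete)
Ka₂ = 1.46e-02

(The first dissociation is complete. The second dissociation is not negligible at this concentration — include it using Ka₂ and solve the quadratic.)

First dissociation is complete: [H⁺]₀ = [HSO₄⁻]₀ = C = 0.19 M. Second dissociation HSO₄⁻ ⇌ H⁺ + SO₄²⁻: let x = [SO₄²⁻]. Ka₂ = (C + x)·x / (C − x) = 1.46e-02 → x² + (C + Ka₂)·x − Ka₂·C = 0 → x² + 0.20460·x − 2.774e-03 = 0. x = (−0.20460 + √(0.20460² + 4 × 2.774e-03)) / 2 = 1.2762e-02 M. [H⁺] = C + x = 0.19 + 1.2762e-02 = 2.0276e-01 M. pH = -log(2.0276e-01) = 0.69.

pH = 0.69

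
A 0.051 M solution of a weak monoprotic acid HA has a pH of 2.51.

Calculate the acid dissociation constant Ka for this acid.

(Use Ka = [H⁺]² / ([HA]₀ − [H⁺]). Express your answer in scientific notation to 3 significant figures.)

[H⁺] = 10^(−pH) = 10^(−2.51) = 3.090e-03 M. For HA ⇌ H⁺ + A⁻, Ka = [H⁺][A⁻]/[HA] = [H⁺]² / ([HA]₀ − [H⁺]) = (3.090e-03)² / (0.051 − 3.090e-03) = 1.99e-04.

K_a = 1.99e-04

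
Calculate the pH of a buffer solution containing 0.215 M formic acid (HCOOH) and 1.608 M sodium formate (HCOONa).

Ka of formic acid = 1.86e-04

pKa = -log(1.86e-04) = 3.73. pH = pKa + log([A⁻]/[HA]) = 3.73 + log(1.608/0.215)

pH = 4.60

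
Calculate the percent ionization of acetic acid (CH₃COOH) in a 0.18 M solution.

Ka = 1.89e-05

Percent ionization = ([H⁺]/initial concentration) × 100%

Using Ka equilibrium: x² + Ka×x - Ka×C = 0. Solving: [H⁺] = 1.8350e-03. Percent = (1.8350e-03/0.18) × 100

Percent ionization = 1.02%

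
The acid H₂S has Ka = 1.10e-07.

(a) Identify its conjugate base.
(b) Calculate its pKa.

(a) The conjugate base is formed by removing one H⁺ from H₂S, giving HS⁻. (b) pKa = -log(Ka) = -log(1.10e-07) = 6.96.

Conjugate base: HS⁻; pK_a = 6.96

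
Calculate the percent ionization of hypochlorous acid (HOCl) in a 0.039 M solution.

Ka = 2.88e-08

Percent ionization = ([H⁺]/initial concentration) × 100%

Using Ka equilibrium: x² + Ka×x - Ka×C = 0. Solving: [H⁺] = 3.3500e-05. Percent = (3.3500e-05/0.039) × 100

Percent ionization = 0.0859%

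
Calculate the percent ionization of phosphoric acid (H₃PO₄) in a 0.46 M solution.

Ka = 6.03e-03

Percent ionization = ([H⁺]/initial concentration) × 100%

Using Ka equilibrium: x² + Ka×x - Ka×C = 0. Solving: [H⁺] = 4.9738e-02. Percent = (4.9738e-02/0.46) × 100

Percent ionization = 10.8%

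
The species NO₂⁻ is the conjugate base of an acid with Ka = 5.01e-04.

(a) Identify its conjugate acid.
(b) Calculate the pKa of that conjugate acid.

(a) The conjugate acid is formed by adding one H⁺ to NO₂⁻, giving HNO₂. (b) pKa = -log(Ka) = -log(5.01e-04) = 3.30.

Conjugate acid: HNO₂; pK_a = 3.30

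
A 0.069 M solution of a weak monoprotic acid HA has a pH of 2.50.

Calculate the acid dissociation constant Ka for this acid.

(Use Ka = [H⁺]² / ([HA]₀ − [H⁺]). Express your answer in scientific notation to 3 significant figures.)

[H⁺] = 10^(−pH) = 10^(−2.50) = 3.162e-03 M. For HA ⇌ H⁺ + A⁻, Ka = [H⁺][A⁻]/[HA] = [H⁺]² / ([HA]₀ − [H⁺]) = (3.162e-03)² / (0.069 − 3.162e-03) = 1.52e-04.

K_a = 1.52e-04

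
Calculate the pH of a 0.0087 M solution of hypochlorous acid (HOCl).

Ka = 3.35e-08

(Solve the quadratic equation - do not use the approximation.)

x² + Ka×x - Ka×C = 0. Using quadratic formula: [H⁺] = 1.7055e-05

pH = 4.77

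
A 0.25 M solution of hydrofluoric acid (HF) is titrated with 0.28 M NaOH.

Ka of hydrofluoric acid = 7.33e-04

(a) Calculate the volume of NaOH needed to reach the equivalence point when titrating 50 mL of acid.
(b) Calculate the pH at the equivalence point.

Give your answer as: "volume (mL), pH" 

moles acid = 0.25 × 50/1000 = 0.0125 mol; V_base = moles/0.28 × 1000 = 44.6 mL. At equivalence only the conjugate base is present: [A⁻] = 0.0125/0.095 = 1.3208e-01 M. Kb = Kw/Ka = 1.36e-11; [OH⁻] = √(Kb × [A⁻]) = 1.3423e-06; pOH = 5.87; pH = 14 - pOH = 8.13.

V = 44.6 mL, pH = 8.13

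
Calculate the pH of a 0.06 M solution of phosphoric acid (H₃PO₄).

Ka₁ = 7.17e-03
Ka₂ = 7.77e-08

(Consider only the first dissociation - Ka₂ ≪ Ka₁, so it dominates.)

First dissociation dominates. From Ka₁ = [H⁺][HA⁻]/[H₂A], x² + Ka₁·x − Ka₁·C = 0 with C = 0.06 M and Ka₁ = 7.17e-03. Solving: [H⁺] = (−Ka₁ + √(Ka₁² + 4·Ka₁·C)) / 2 = 1.7464e-02 M. pH = -log(1.7464e-02) = 1.76.

pH = 1.76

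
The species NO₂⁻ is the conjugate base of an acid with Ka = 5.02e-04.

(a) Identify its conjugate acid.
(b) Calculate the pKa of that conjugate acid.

(a) The conjugate acid is formed by adding one H⁺ to NO₂⁻, giving HNO₂. (b) pKa = -log(Ka) = -log(5.02e-04) = 3.30.

Conjugate acid: HNO₂; pK_a = 3.30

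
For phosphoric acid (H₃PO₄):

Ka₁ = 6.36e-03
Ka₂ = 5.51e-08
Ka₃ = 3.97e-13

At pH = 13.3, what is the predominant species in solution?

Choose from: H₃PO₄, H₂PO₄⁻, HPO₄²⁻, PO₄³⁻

pKa₁ = 2.20, pKa₂ = 7.26, pKa₃ = 12.40. For a polyprotic acid the predominant species crosses at each pKa: below pKa_n the protonated form dominates, above it the deprotonated form does. At pH = 13.3, the predominant species is PO₄³⁻.

PO₄³⁻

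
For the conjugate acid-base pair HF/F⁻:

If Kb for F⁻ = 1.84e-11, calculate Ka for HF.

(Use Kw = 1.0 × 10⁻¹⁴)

For a conjugate pair Ka × Kb = Kw, so Ka = Kw/Kb = 1.0 × 10⁻¹⁴ / 1.84e-11 = 5.43e-04.

K_a = 5.43e-04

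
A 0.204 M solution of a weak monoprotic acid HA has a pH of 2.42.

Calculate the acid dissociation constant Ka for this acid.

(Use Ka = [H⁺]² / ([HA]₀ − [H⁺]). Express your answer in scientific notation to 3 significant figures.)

[H⁺] = 10^(−pH) = 10^(−2.42) = 3.802e-03 M. For HA ⇌ H⁺ + A⁻, Ka = [H⁺][A⁻]/[HA] = [H⁺]² / ([HA]₀ − [H⁺]) = (3.802e-03)² / (0.204 − 3.802e-03) = 7.22e-05.

K_a = 7.22e-05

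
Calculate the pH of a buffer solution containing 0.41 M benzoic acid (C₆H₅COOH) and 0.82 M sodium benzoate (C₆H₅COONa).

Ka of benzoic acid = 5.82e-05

pKa = -log(5.82e-05) = 4.24. pH = pKa + log([A⁻]/[HA]) = 4.24 + log(0.82/0.41)

pH = 4.54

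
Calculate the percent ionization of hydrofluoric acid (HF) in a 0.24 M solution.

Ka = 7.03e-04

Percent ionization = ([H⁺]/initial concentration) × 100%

Using Ka equilibrium: x² + Ka×x - Ka×C = 0. Solving: [H⁺] = 1.2642e-02. Percent = (1.2642e-02/0.24) × 100

Percent ionization = 5.27%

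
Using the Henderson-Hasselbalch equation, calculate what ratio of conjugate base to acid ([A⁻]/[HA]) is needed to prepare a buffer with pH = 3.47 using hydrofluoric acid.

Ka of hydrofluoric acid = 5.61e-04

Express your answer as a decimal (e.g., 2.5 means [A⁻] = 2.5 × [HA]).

pKa = -log(5.61e-04) = 3.2510. pH = pKa + log([A⁻]/[HA]), so log([A⁻]/[HA]) = pH − pKa = 3.47 − 3.2510 = 0.2190. [A⁻]/[HA] = 10^(0.2190) = 1.66

[A⁻]/[HA] = 1.66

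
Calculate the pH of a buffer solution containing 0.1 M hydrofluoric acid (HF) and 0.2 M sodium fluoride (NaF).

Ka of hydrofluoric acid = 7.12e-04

pKa = -log(7.12e-04) = 3.15. pH = pKa + log([A⁻]/[HA]) = 3.15 + log(0.2/0.1)

pH = 3.45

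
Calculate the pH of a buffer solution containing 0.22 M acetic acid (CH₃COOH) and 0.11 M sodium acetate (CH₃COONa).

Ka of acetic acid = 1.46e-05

pKa = -log(1.46e-05) = 4.84. pH = pKa + log([A⁻]/[HA]) = 4.84 + log(0.11/0.22)

pH = 4.53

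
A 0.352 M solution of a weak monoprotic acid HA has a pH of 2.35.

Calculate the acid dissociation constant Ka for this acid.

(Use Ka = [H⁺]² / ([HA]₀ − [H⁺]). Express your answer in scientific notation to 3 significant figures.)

[H⁺] = 10^(−pH) = 10^(−2.35) = 4.467e-03 M. For HA ⇌ H⁺ + A⁻, Ka = [H⁺][A⁻]/[HA] = [H⁺]² / ([HA]₀ − [H⁺]) = (4.467e-03)² / (0.352 − 4.467e-03) = 5.74e-05.

K_a = 5.74e-05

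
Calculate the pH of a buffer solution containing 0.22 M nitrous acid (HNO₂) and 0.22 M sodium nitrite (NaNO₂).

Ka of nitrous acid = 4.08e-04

pKa = -log(4.08e-04) = 3.39. pH = pKa + log([A⁻]/[HA]) = 3.39 + log(0.22/0.22)

pH = 3.39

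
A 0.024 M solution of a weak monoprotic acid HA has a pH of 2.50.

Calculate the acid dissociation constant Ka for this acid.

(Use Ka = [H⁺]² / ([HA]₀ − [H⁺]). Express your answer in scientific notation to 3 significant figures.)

[H⁺] = 10^(−pH) = 10^(−2.50) = 3.162e-03 M. For HA ⇌ H⁺ + A⁻, Ka = [H⁺][A⁻]/[HA] = [H⁺]² / ([HA]₀ − [H⁺]) = (3.162e-03)² / (0.024 − 3.162e-03) = 4.80e-04.

K_a = 4.80e-04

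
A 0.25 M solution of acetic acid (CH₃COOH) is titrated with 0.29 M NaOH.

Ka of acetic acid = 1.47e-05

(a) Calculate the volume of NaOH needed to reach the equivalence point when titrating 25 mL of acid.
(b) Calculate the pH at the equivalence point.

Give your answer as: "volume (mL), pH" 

moles acid = 0.25 × 25/1000 = 0.00625 mol; V_base = moles/0.29 × 1000 = 21.6 mL. At equivalence only the conjugate base is present: [A⁻] = 0.00625/0.047 = 1.3426e-01 M. Kb = Kw/Ka = 6.80e-10; [OH⁻] = √(Kb × [A⁻]) = 9.5568e-06; pOH = 5.02; pH = 14 - pOH = 8.98.

V = 21.6 mL, pH = 8.98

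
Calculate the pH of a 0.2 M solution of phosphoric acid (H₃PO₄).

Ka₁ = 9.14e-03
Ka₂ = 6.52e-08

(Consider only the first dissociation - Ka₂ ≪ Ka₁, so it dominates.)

First dissociation dominates. From Ka₁ = [H⁺][HA⁻]/[H₂A], x² + Ka₁·x − Ka₁·C = 0 with C = 0.2 M and Ka₁ = 9.14e-03. Solving: [H⁺] = (−Ka₁ + √(Ka₁² + 4·Ka₁·C)) / 2 = 3.8429e-02 M. pH = -log(3.8429e-02) = 1.42.

pH = 1.42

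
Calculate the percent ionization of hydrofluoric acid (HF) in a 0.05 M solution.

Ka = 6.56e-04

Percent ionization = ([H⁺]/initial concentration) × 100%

Using Ka equilibrium: x² + Ka×x - Ka×C = 0. Solving: [H⁺] = 5.4085e-03. Percent = (5.4085e-03/0.05) × 100

Percent ionization = 10.8%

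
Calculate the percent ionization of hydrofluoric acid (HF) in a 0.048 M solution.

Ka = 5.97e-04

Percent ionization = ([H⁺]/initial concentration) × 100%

Using Ka equilibrium: x² + Ka×x - Ka×C = 0. Solving: [H⁺] = 5.0629e-03. Percent = (5.0629e-03/0.048) × 100

Percent ionization = 10.5%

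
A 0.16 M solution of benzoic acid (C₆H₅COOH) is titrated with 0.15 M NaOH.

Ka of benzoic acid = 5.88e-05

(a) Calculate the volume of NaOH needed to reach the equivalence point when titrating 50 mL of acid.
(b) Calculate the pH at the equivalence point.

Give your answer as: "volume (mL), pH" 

moles acid = 0.16 × 50/1000 = 0.008 mol; V_base = moles/0.15 × 1000 = 53.3 mL. At equivalence only the conjugate base is present: [A⁻] = 0.008/0.103 = 7.7419e-02 M. Kb = Kw/Ka = 1.70e-10; [OH⁻] = √(Kb × [A⁻]) = 3.6286e-06; pOH = 5.44; pH = 14 - pOH = 8.56.

V = 53.3 mL, pH = 8.56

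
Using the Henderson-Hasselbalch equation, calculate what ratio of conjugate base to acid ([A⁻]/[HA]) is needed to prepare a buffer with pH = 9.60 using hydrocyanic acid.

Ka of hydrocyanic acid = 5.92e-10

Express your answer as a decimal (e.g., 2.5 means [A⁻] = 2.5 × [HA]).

pKa = -log(5.92e-10) = 9.2277. pH = pKa + log([A⁻]/[HA]), so log([A⁻]/[HA]) = pH − pKa = 9.60 − 9.2277 = 0.3723. [A⁻]/[HA] = 10^(0.3723) = 2.36

[A⁻]/[HA] = 2.36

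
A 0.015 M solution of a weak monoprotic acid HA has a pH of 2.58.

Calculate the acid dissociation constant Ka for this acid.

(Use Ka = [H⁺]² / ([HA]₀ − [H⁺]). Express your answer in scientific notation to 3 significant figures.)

[H⁺] = 10^(−pH) = 10^(−2.58) = 2.630e-03 M. For HA ⇌ H⁺ + A⁻, Ka = [H⁺][A⁻]/[HA] = [H⁺]² / ([HA]₀ − [H⁺]) = (2.630e-03)² / (0.015 − 2.630e-03) = 5.59e-04.

K_a = 5.59e-04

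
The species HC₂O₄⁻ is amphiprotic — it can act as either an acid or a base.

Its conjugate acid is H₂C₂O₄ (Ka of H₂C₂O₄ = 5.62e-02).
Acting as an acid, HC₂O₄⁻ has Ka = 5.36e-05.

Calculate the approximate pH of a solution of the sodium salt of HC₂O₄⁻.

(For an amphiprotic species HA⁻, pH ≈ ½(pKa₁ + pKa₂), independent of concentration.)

pKa₁ = -log(5.62e-02) = 1.25; pKa₂ = -log(5.36e-05) = 4.27. For an amphiprotic species, pH ≈ ½(pKa₁ + pKa₂) = ½(1.25 + 4.27) = 2.76.

pH = 2.76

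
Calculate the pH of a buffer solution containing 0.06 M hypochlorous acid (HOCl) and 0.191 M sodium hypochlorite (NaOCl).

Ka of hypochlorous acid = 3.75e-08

pKa = -log(3.75e-08) = 7.43. pH = pKa + log([A⁻]/[HA]) = 7.43 + log(0.191/0.06)

pH = 7.93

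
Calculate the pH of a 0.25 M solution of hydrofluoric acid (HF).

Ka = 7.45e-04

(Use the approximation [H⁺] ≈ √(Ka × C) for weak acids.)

[H⁺] = √(Ka × C) = √(7.45e-04 × 0.25) = 1.3647e-02. pH = -log(1.3647e-02)

pH = 1.86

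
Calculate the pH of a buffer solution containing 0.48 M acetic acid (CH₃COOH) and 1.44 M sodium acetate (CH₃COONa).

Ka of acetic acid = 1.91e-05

pKa = -log(1.91e-05) = 4.72. pH = pKa + log([A⁻]/[HA]) = 4.72 + log(1.44/0.48)

pH = 5.20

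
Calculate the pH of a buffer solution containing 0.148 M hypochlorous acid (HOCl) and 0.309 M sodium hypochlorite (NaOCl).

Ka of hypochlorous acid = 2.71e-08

pKa = -log(2.71e-08) = 7.57. pH = pKa + log([A⁻]/[HA]) = 7.57 + log(0.309/0.148)

pH = 7.89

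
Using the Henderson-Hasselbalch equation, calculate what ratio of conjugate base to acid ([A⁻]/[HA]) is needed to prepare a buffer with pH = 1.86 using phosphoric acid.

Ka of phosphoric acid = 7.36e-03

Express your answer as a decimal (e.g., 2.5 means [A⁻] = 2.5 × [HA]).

pKa = -log(7.36e-03) = 2.1331. pH = pKa + log([A⁻]/[HA]), so log([A⁻]/[HA]) = pH − pKa = 1.86 − 2.1331 = -0.2731. [A⁻]/[HA] = 10^(-0.2731) = 0.533

[A⁻]/[HA] = 0.533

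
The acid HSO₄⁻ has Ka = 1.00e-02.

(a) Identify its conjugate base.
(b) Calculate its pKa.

(a) The conjugate base is formed by removing one H⁺ from HSO₄⁻, giving SO₄²⁻. (b) pKa = -log(Ka) = -log(1.00e-02) = 2.00.

Conjugate base: SO₄²⁻; pK_a = 2.00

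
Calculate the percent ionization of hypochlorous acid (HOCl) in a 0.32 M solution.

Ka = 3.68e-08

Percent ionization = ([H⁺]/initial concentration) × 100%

Using Ka equilibrium: x² + Ka×x - Ka×C = 0. Solving: [H⁺] = 1.0850e-04. Percent = (1.0850e-04/0.32) × 100

Percent ionization = 0.0339%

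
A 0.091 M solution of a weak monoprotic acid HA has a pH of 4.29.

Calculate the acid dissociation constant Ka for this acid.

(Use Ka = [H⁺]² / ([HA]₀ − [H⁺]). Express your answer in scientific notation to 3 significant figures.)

[H⁺] = 10^(−pH) = 10^(−4.29) = 5.129e-05 M. For HA ⇌ H⁺ + A⁻, Ka = [H⁺][A⁻]/[HA] = [H⁺]² / ([HA]₀ − [H⁺]) = (5.129e-05)² / (0.091 − 5.129e-05) = 2.89e-08.

K_a = 2.89e-08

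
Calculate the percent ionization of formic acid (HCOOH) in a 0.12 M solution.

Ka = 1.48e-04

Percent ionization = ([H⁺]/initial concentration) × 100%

Using Ka equilibrium: x² + Ka×x - Ka×C = 0. Solving: [H⁺] = 4.1409e-03. Percent = (4.1409e-03/0.12) × 100

Percent ionization = 3.45%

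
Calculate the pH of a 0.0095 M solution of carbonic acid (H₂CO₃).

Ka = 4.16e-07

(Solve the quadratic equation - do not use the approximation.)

x² + Ka×x - Ka×C = 0. Using quadratic formula: [H⁺] = 6.2657e-05

pH = 4.20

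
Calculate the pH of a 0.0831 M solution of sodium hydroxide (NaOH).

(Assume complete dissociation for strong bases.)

[OH⁻] = 0.0831 M for strong base. pOH = -log[OH⁻] = 1.08, pH = 14 - pOH

pH = 12.92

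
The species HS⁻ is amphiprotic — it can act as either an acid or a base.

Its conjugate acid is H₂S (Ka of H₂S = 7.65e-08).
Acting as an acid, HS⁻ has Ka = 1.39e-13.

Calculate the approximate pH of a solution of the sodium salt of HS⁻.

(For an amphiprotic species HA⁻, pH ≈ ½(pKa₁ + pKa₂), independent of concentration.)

pKa₁ = -log(7.65e-08) = 7.12; pKa₂ = -log(1.39e-13) = 12.86. For an amphiprotic species, pH ≈ ½(pKa₁ + pKa₂) = ½(7.12 + 12.86) = 9.99.

pH = 9.99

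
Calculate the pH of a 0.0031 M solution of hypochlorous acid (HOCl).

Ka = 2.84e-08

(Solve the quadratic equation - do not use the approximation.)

x² + Ka×x - Ka×C = 0. Using quadratic formula: [H⁺] = 9.3688e-06

pH = 5.03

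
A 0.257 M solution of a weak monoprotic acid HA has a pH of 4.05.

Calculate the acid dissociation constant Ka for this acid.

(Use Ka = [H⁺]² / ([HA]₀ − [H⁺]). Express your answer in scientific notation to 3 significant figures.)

[H⁺] = 10^(−pH) = 10^(−4.05) = 8.913e-05 M. For HA ⇌ H⁺ + A⁻, Ka = [H⁺][A⁻]/[HA] = [H⁺]² / ([HA]₀ − [H⁺]) = (8.913e-05)² / (0.257 − 8.913e-05) = 3.09e-08.

K_a = 3.09e-08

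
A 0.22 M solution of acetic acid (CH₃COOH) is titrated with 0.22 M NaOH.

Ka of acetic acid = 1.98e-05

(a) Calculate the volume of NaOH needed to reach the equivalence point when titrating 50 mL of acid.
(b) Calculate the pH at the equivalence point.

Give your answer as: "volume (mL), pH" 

moles acid = 0.22 × 50/1000 = 0.011 mol; V_base = moles/0.22 × 1000 = 50.0 mL. At equivalence only the conjugate base is present: [A⁻] = 0.011/0.100 = 1.1000e-01 M. Kb = Kw/Ka = 5.05e-10; [OH⁻] = √(Kb × [A⁻]) = 7.4536e-06; pOH = 5.13; pH = 14 - pOH = 8.87.

V = 50.0 mL, pH = 8.87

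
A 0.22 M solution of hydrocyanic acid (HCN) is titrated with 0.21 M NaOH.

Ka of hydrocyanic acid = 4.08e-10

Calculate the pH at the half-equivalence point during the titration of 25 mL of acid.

At half-equivalence [HA] = [A⁻], so Henderson-Hasselbalch gives pH = pKa = -log(4.08e-10) = 9.39.

pH = pKa = 9.39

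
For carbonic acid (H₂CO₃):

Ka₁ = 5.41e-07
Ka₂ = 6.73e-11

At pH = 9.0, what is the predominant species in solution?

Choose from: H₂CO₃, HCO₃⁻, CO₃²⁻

pKa₁ = 6.27, pKa₂ = 10.17. For a polyprotic acid the predominant species crosses at each pKa: below pKa_n the protonated form dominates, above it the deprotonated form does. At pH = 9.0, the predominant species is HCO₃⁻.

HCO₃⁻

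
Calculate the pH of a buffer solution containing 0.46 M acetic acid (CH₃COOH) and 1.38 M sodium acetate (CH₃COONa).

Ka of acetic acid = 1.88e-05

pKa = -log(1.88e-05) = 4.73. pH = pKa + log([A⁻]/[HA]) = 4.73 + log(1.38/0.46)

pH = 5.20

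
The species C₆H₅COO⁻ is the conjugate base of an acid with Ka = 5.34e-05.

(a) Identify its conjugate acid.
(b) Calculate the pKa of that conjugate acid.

(a) The conjugate acid is formed by adding one H⁺ to C₆H₅COO⁻, giving C₆H₅COOH. (b) pKa = -log(Ka) = -log(5.34e-05) = 4.27.

Conjugate acid: C₆H₅COOH; pK_a = 4.27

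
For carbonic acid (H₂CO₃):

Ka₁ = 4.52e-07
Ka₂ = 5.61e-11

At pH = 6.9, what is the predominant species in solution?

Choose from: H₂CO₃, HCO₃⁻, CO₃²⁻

pKa₁ = 6.34, pKa₂ = 10.25. For a polyprotic acid the predominant species crosses at each pKa: below pKa_n the protonated form dominates, above it the deprotonated form does. At pH = 6.9, the predominant species is HCO₃⁻.

HCO₃⁻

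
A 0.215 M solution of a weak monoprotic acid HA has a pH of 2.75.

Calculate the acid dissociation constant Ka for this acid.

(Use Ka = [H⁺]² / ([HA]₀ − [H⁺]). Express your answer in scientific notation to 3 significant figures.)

[H⁺] = 10^(−pH) = 10^(−2.75) = 1.778e-03 M. For HA ⇌ H⁺ + A⁻, Ka = [H⁺][A⁻]/[HA] = [H⁺]² / ([HA]₀ − [H⁺]) = (1.778e-03)² / (0.215 − 1.778e-03) = 1.48e-05.

K_a = 1.48e-05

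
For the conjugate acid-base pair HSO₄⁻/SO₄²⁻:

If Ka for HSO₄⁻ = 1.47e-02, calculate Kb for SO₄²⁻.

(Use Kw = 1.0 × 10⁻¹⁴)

For a conjugate pair Ka × Kb = Kw, so Kb = Kw/Ka = 1.0 × 10⁻¹⁴ / 1.47e-02 = 6.80e-13.

K_b = 6.80e-13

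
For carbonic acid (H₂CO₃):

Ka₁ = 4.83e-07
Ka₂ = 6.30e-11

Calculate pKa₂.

pKa₂ = -log(Ka₂) = -log(6.30e-11) = 10.20.

pK_{a2} = 10.20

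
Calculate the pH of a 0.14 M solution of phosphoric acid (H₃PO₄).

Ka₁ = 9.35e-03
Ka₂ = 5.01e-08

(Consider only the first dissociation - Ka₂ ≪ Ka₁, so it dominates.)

First dissociation dominates. From Ka₁ = [H⁺][HA⁻]/[H₂A], x² + Ka₁·x − Ka₁·C = 0 with C = 0.14 M and Ka₁ = 9.35e-03. Solving: [H⁺] = (−Ka₁ + √(Ka₁² + 4·Ka₁·C)) / 2 = 3.1806e-02 M. pH = -log(3.1806e-02) = 1.50.

pH = 1.50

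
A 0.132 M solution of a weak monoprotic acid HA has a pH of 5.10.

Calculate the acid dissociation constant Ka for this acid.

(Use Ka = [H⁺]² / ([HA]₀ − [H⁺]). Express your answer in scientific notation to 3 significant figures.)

[H⁺] = 10^(−pH) = 10^(−5.10) = 7.943e-06 M. For HA ⇌ H⁺ + A⁻, Ka = [H⁺][A⁻]/[HA] = [H⁺]² / ([HA]₀ − [H⁺]) = (7.943e-06)² / (0.132 − 7.943e-06) = 4.78e-10.

K_a = 4.78e-10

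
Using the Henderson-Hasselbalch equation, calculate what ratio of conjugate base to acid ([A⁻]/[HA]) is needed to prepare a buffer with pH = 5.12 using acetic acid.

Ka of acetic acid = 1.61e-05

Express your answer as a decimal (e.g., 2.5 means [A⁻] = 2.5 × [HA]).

pKa = -log(1.61e-05) = 4.7932. pH = pKa + log([A⁻]/[HA]), so log([A⁻]/[HA]) = pH − pKa = 5.12 − 4.7932 = 0.3268. [A⁻]/[HA] = 10^(0.3268) = 2.12

[A⁻]/[HA] = 2.12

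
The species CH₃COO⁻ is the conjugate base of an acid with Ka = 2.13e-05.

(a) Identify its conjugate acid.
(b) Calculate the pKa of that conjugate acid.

(a) The conjugate acid is formed by adding one H⁺ to CH₃COO⁻, giving CH₃COOH. (b) pKa = -log(Ka) = -log(2.13e-05) = 4.67.

Conjugate acid: CH₃COOH; pK_a = 4.67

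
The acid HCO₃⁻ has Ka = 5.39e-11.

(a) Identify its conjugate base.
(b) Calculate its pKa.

(a) The conjugate base is formed by removing one H⁺ from HCO₃⁻, giving CO₃²⁻. (b) pKa = -log(Ka) = -log(5.39e-11) = 10.27.

Conjugate base: CO₃²⁻; pK_a = 10.27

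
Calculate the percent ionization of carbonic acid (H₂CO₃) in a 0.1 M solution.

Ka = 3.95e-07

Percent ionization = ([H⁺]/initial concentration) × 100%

Using Ka equilibrium: x² + Ka×x - Ka×C = 0. Solving: [H⁺] = 1.9855e-04. Percent = (1.9855e-04/0.1) × 100

Percent ionization = 0.199%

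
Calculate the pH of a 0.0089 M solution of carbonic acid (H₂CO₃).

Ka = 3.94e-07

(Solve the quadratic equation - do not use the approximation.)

x² + Ka×x - Ka×C = 0. Using quadratic formula: [H⁺] = 5.9020e-05

pH = 4.23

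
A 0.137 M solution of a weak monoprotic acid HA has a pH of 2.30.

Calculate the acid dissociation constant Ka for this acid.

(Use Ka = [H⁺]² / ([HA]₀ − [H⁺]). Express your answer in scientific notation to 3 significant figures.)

[H⁺] = 10^(−pH) = 10^(−2.30) = 5.012e-03 M. For HA ⇌ H⁺ + A⁻, Ka = [H⁺][A⁻]/[HA] = [H⁺]² / ([HA]₀ − [H⁺]) = (5.012e-03)² / (0.137 − 5.012e-03) = 1.90e-04.

K_a = 1.90e-04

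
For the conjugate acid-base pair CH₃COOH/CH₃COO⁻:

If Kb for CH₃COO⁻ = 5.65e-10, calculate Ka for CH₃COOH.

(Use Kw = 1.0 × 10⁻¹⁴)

For a conjugate pair Ka × Kb = Kw, so Ka = Kw/Kb = 1.0 × 10⁻¹⁴ / 5.65e-10 = 1.77e-05.

K_a = 1.77e-05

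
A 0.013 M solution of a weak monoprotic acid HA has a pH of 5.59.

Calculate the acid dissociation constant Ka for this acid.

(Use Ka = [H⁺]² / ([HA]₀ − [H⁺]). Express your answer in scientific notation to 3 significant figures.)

[H⁺] = 10^(−pH) = 10^(−5.59) = 2.570e-06 M. For HA ⇌ H⁺ + A⁻, Ka = [H⁺][A⁻]/[HA] = [H⁺]² / ([HA]₀ − [H⁺]) = (2.570e-06)² / (0.013 − 2.570e-06) = 5.08e-10.

K_a = 5.08e-10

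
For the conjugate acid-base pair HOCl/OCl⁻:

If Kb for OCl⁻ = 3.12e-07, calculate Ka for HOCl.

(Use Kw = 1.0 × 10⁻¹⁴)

For a conjugate pair Ka × Kb = Kw, so Ka = Kw/Kb = 1.0 × 10⁻¹⁴ / 3.12e-07 = 3.21e-08.

K_a = 3.21e-08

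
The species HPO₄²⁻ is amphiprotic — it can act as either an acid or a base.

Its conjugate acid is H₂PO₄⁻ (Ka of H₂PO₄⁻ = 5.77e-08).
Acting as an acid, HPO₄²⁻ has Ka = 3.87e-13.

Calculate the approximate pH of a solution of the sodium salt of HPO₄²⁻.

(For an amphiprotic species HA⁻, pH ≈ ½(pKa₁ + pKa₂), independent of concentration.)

pKa₁ = -log(5.77e-08) = 7.24; pKa₂ = -log(3.87e-13) = 12.41. For an amphiprotic species, pH ≈ ½(pKa₁ + pKa₂) = ½(7.24 + 12.41) = 9.83.

pH = 9.83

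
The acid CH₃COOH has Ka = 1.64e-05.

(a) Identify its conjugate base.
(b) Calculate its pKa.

(a) The conjugate base is formed by removing one H⁺ from CH₃COOH, giving CH₃COO⁻. (b) pKa = -log(Ka) = -log(1.64e-05) = 4.79.

Conjugate base: CH₃COO⁻; pK_a = 4.79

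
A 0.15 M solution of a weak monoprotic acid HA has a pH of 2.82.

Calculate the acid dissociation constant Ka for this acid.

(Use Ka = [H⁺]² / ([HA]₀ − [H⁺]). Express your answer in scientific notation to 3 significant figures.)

[H⁺] = 10^(−pH) = 10^(−2.82) = 1.514e-03 M. For HA ⇌ H⁺ + A⁻, Ka = [H⁺][A⁻]/[HA] = [H⁺]² / ([HA]₀ − [H⁺]) = (1.514e-03)² / (0.15 − 1.514e-03) = 1.54e-05.

K_a = 1.54e-05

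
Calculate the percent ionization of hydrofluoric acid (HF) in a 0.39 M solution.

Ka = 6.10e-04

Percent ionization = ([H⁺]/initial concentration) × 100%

Using Ka equilibrium: x² + Ka×x - Ka×C = 0. Solving: [H⁺] = 1.5122e-02. Percent = (1.5122e-02/0.39) × 100

Percent ionization = 3.88%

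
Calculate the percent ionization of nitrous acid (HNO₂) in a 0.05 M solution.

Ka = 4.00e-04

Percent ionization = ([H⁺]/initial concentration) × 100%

Using Ka equilibrium: x² + Ka×x - Ka×C = 0. Solving: [H⁺] = 4.2766e-03. Percent = (4.2766e-03/0.05) × 100

Percent ionization = 8.55%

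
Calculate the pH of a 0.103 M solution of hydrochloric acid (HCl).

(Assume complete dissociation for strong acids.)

[H⁺] = 0.103 M for strong acid. pH = -log[H⁺] = -log(0.103)

pH = 0.99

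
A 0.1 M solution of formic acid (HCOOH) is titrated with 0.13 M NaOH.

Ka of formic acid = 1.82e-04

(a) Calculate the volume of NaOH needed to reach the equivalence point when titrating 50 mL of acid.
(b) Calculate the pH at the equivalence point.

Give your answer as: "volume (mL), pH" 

moles acid = 0.1 × 50/1000 = 0.005 mol; V_base = moles/0.13 × 1000 = 38.5 mL. At equivalence only the conjugate base is present: [A⁻] = 0.005/0.088 = 5.6522e-02 M. Kb = Kw/Ka = 5.49e-11; [OH⁻] = √(Kb × [A⁻]) = 1.7623e-06; pOH = 5.75; pH = 14 - pOH = 8.25.

V = 38.5 mL, pH = 8.25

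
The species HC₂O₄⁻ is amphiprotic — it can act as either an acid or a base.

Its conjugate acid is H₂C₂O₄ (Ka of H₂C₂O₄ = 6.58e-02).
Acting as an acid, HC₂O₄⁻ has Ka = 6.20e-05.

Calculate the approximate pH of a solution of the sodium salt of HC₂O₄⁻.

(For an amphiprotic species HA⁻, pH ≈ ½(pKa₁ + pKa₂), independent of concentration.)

pKa₁ = -log(6.58e-02) = 1.18; pKa₂ = -log(6.20e-05) = 4.21. For an amphiprotic species, pH ≈ ½(pKa₁ + pKa₂) = ½(1.18 + 4.21) = 2.69.

pH = 2.69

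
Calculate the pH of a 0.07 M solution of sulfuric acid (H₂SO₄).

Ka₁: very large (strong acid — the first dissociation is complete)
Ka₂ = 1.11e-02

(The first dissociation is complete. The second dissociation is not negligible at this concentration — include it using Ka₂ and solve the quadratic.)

First dissociation is complete: [H⁺]₀ = [HSO₄⁻]₀ = C = 0.07 M. Second dissociation HSO₄⁻ ⇌ H⁺ + SO₄²⁻: let x = [SO₄²⁻]. Ka₂ = (C + x)·x / (C − x) = 1.11e-02 → x² + (C + Ka₂)·x − Ka₂·C = 0 → x² + 0.08110·x − 7.770e-04 = 0. x = (−0.08110 + √(0.08110² + 4 × 7.770e-04)) / 2 = 8.6567e-03 M. [H⁺] = C + x = 0.07 + 8.6567e-03 = 7.8657e-02 M. pH = -log(7.8657e-02) = 1.10.

pH = 1.10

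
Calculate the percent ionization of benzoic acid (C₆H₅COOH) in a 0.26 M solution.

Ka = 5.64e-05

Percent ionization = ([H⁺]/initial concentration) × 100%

Using Ka equilibrium: x² + Ka×x - Ka×C = 0. Solving: [H⁺] = 3.8013e-03. Percent = (3.8013e-03/0.26) × 100

Percent ionization = 1.46%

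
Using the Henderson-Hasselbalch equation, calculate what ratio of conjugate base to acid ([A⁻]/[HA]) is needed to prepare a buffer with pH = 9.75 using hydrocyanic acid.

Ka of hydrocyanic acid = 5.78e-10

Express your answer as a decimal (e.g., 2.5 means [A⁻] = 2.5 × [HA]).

pKa = -log(5.78e-10) = 9.2381. pH = pKa + log([A⁻]/[HA]), so log([A⁻]/[HA]) = pH − pKa = 9.75 − 9.2381 = 0.5119. [A⁻]/[HA] = 10^(0.5119) = 3.25

[A⁻]/[HA] = 3.25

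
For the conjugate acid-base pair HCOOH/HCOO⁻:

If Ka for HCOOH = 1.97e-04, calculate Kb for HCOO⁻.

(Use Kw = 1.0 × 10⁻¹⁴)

For a conjugate pair Ka × Kb = Kw, so Kb = Kw/Ka = 1.0 × 10⁻¹⁴ / 1.97e-04 = 5.08e-11.

K_b = 5.08e-11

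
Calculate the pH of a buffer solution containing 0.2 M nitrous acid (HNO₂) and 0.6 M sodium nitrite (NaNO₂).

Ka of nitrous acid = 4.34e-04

pKa = -log(4.34e-04) = 3.36. pH = pKa + log([A⁻]/[HA]) = 3.36 + log(0.6/0.2)

pH = 3.84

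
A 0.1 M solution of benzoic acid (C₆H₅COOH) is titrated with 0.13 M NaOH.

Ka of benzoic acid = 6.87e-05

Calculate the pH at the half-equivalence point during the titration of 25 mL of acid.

At half-equivalence [HA] = [A⁻], so Henderson-Hasselbalch gives pH = pKa = -log(6.87e-05) = 4.16.

pH = pKa = 4.16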